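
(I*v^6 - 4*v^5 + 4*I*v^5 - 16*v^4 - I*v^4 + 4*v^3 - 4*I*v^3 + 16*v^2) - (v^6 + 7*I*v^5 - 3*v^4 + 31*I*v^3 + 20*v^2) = -v^6 + I*v^6 - 4*v^5 - 3*I*v^5 - 13*v^4 - I*v^4 + 4*v^3 - 35*I*v^3 - 4*v^2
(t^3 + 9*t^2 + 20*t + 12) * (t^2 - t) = t^5 + 8*t^4 + 11*t^3 - 8*t^2 - 12*t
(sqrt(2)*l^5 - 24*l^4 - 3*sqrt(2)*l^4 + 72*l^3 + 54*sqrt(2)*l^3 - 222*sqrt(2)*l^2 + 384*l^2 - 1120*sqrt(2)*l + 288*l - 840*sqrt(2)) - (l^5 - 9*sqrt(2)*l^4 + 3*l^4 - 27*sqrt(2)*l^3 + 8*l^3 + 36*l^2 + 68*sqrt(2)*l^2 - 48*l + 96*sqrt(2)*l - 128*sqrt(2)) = -l^5 + sqrt(2)*l^5 - 27*l^4 + 6*sqrt(2)*l^4 + 64*l^3 + 81*sqrt(2)*l^3 - 290*sqrt(2)*l^2 + 348*l^2 - 1216*sqrt(2)*l + 336*l - 712*sqrt(2)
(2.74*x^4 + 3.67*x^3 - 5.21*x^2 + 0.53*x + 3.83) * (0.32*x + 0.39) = 0.8768*x^5 + 2.243*x^4 - 0.2359*x^3 - 1.8623*x^2 + 1.4323*x + 1.4937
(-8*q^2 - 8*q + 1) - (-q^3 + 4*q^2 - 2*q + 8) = q^3 - 12*q^2 - 6*q - 7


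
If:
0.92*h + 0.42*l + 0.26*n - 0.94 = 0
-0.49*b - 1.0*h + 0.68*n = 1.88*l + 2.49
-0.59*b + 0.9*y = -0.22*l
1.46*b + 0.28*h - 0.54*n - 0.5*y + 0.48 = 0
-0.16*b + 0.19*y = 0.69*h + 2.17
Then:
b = 5.50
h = -3.65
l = 3.26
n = 11.26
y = 2.81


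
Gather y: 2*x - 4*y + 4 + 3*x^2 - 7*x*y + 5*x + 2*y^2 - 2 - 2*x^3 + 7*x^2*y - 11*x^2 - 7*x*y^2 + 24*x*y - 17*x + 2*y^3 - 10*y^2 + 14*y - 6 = -2*x^3 - 8*x^2 - 10*x + 2*y^3 + y^2*(-7*x - 8) + y*(7*x^2 + 17*x + 10) - 4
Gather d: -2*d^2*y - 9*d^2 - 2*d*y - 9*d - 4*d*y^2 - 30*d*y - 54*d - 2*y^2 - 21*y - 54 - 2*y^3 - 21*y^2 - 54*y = d^2*(-2*y - 9) + d*(-4*y^2 - 32*y - 63) - 2*y^3 - 23*y^2 - 75*y - 54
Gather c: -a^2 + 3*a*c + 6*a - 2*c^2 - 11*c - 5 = -a^2 + 6*a - 2*c^2 + c*(3*a - 11) - 5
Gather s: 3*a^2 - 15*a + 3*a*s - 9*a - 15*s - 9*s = 3*a^2 - 24*a + s*(3*a - 24)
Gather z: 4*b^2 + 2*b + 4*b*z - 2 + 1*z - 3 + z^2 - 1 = 4*b^2 + 2*b + z^2 + z*(4*b + 1) - 6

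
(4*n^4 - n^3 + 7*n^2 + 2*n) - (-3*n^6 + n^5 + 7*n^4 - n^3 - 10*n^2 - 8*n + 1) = 3*n^6 - n^5 - 3*n^4 + 17*n^2 + 10*n - 1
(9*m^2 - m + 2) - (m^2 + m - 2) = 8*m^2 - 2*m + 4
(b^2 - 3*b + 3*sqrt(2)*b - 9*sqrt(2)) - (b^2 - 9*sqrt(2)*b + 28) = -3*b + 12*sqrt(2)*b - 28 - 9*sqrt(2)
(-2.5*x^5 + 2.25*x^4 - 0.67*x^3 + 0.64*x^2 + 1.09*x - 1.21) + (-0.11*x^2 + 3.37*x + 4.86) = -2.5*x^5 + 2.25*x^4 - 0.67*x^3 + 0.53*x^2 + 4.46*x + 3.65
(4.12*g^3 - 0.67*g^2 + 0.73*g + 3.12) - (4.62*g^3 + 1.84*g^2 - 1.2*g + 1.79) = -0.5*g^3 - 2.51*g^2 + 1.93*g + 1.33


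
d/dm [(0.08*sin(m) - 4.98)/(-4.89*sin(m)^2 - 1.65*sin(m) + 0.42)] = (0.3912*sin(m)^2 - 48.7044*sin(m) - 8.1834)*cos(m)/(23.9121*sin(m)^4 + 16.137*sin(m)^3 - 1.3851*sin(m)^2 - 1.386*sin(m) + 0.1764)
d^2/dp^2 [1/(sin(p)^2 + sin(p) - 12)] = (-4*sin(p)^4 - 3*sin(p)^3 - 43*sin(p)^2 - 6*sin(p) + 26)/(sin(p)^2 + sin(p) - 12)^3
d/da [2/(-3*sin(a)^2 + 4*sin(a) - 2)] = 4*(3*sin(a) - 2)*cos(a)/(3*sin(a)^2 - 4*sin(a) + 2)^2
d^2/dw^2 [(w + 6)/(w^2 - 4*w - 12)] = 2*((-3*w - 2)*(-w^2 + 4*w + 12) - 4*(w - 2)^2*(w + 6))/(-w^2 + 4*w + 12)^3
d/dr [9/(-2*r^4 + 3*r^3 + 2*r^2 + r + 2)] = 9*(8*r^3 - 9*r^2 - 4*r - 1)/(-2*r^4 + 3*r^3 + 2*r^2 + r + 2)^2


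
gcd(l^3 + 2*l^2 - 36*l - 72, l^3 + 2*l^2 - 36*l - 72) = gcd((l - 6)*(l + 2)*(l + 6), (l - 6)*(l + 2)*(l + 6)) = l^3 + 2*l^2 - 36*l - 72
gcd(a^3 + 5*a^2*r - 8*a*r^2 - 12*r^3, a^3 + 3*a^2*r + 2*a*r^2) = a + r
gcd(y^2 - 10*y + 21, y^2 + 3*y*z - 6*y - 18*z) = 1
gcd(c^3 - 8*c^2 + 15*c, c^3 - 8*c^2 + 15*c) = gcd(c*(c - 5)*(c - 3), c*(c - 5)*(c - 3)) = c^3 - 8*c^2 + 15*c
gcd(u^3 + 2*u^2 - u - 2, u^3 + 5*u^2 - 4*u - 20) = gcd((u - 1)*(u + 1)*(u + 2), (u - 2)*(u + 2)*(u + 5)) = u + 2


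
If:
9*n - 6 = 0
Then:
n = 2/3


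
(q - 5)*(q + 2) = q^2 - 3*q - 10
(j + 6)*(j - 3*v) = j^2 - 3*j*v + 6*j - 18*v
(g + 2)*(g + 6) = g^2 + 8*g + 12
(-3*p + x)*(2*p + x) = -6*p^2 - p*x + x^2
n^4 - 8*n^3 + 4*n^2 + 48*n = n*(n - 6)*(n - 4)*(n + 2)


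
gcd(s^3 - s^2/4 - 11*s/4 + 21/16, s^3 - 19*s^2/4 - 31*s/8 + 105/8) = s^2 + s/4 - 21/8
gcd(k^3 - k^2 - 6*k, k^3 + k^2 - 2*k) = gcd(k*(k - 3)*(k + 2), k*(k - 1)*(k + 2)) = k^2 + 2*k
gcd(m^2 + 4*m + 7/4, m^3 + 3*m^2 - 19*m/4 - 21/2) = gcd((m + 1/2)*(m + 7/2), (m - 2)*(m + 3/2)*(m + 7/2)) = m + 7/2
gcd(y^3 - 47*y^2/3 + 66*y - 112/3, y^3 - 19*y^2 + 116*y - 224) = y^2 - 15*y + 56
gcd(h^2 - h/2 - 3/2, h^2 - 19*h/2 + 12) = h - 3/2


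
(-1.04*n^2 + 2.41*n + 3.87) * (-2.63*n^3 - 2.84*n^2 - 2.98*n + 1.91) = 2.7352*n^5 - 3.3847*n^4 - 13.9233*n^3 - 20.159*n^2 - 6.9295*n + 7.3917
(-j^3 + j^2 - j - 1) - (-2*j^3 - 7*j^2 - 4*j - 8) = j^3 + 8*j^2 + 3*j + 7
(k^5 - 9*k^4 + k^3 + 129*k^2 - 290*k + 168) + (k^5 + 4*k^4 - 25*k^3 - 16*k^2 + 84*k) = 2*k^5 - 5*k^4 - 24*k^3 + 113*k^2 - 206*k + 168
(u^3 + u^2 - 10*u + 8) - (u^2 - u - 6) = u^3 - 9*u + 14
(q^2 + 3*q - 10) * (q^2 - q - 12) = q^4 + 2*q^3 - 25*q^2 - 26*q + 120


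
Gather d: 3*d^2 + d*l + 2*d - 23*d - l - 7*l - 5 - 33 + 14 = 3*d^2 + d*(l - 21) - 8*l - 24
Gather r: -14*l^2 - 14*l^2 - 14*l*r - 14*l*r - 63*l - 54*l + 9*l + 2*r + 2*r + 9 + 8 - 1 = -28*l^2 - 108*l + r*(4 - 28*l) + 16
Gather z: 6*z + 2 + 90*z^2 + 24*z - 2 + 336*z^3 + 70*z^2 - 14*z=336*z^3 + 160*z^2 + 16*z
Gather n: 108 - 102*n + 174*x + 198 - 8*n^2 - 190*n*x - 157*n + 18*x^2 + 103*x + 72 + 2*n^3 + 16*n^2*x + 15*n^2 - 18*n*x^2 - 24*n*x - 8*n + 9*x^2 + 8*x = 2*n^3 + n^2*(16*x + 7) + n*(-18*x^2 - 214*x - 267) + 27*x^2 + 285*x + 378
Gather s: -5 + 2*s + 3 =2*s - 2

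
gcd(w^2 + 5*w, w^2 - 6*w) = w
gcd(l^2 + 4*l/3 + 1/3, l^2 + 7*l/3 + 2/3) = l + 1/3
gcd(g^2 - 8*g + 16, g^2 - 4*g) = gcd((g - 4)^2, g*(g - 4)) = g - 4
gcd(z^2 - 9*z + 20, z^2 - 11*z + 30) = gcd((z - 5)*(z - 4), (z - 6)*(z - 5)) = z - 5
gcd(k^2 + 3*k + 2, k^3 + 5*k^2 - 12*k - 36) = k + 2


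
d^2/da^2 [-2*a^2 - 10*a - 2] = -4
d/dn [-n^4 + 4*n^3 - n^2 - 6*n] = -4*n^3 + 12*n^2 - 2*n - 6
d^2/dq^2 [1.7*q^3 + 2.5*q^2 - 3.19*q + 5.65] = 10.2*q + 5.0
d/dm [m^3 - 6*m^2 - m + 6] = 3*m^2 - 12*m - 1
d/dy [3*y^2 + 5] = 6*y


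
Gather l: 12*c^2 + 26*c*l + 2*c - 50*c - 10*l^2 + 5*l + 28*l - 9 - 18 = 12*c^2 - 48*c - 10*l^2 + l*(26*c + 33) - 27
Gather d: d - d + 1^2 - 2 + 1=0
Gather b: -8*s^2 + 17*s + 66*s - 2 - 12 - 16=-8*s^2 + 83*s - 30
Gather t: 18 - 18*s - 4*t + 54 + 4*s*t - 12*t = -18*s + t*(4*s - 16) + 72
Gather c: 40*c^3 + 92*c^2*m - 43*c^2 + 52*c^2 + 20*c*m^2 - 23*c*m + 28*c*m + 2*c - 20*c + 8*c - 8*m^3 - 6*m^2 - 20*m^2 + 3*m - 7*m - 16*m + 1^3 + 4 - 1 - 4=40*c^3 + c^2*(92*m + 9) + c*(20*m^2 + 5*m - 10) - 8*m^3 - 26*m^2 - 20*m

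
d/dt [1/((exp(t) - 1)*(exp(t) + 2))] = (-2*exp(t) - 1)*exp(t)/(exp(4*t) + 2*exp(3*t) - 3*exp(2*t) - 4*exp(t) + 4)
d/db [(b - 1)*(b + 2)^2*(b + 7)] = 4*b^3 + 30*b^2 + 42*b - 4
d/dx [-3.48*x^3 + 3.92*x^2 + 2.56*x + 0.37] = -10.44*x^2 + 7.84*x + 2.56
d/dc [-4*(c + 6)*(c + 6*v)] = -8*c - 24*v - 24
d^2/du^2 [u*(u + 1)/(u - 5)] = 60/(u^3 - 15*u^2 + 75*u - 125)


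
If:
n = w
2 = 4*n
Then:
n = 1/2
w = 1/2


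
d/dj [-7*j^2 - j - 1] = -14*j - 1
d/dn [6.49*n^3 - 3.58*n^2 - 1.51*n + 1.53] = 19.47*n^2 - 7.16*n - 1.51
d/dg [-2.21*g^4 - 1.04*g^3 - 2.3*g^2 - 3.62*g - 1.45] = -8.84*g^3 - 3.12*g^2 - 4.6*g - 3.62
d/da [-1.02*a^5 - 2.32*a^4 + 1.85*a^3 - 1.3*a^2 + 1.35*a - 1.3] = -5.1*a^4 - 9.28*a^3 + 5.55*a^2 - 2.6*a + 1.35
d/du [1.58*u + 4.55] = 1.58000000000000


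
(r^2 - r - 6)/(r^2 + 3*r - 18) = (r + 2)/(r + 6)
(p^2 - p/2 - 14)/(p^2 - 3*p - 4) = (p + 7/2)/(p + 1)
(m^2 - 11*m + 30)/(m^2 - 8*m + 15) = (m - 6)/(m - 3)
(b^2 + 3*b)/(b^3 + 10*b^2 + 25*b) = (b + 3)/(b^2 + 10*b + 25)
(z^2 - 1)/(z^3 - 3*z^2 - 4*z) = (z - 1)/(z*(z - 4))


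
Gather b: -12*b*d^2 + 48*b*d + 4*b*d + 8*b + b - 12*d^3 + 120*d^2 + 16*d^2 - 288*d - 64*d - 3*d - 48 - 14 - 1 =b*(-12*d^2 + 52*d + 9) - 12*d^3 + 136*d^2 - 355*d - 63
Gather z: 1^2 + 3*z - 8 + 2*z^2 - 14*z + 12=2*z^2 - 11*z + 5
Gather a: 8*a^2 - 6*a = 8*a^2 - 6*a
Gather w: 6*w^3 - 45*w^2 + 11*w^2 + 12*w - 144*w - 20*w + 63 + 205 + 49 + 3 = 6*w^3 - 34*w^2 - 152*w + 320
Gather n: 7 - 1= 6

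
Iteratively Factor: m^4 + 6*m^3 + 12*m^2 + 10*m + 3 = (m + 3)*(m^3 + 3*m^2 + 3*m + 1) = (m + 1)*(m + 3)*(m^2 + 2*m + 1) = (m + 1)^2*(m + 3)*(m + 1)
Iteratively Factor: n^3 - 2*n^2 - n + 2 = (n - 2)*(n^2 - 1) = (n - 2)*(n + 1)*(n - 1)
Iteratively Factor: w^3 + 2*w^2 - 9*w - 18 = (w + 3)*(w^2 - w - 6) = (w - 3)*(w + 3)*(w + 2)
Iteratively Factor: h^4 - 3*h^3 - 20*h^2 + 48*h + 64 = (h - 4)*(h^3 + h^2 - 16*h - 16) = (h - 4)*(h + 1)*(h^2 - 16) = (h - 4)^2*(h + 1)*(h + 4)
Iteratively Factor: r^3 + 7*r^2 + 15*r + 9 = (r + 3)*(r^2 + 4*r + 3) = (r + 3)^2*(r + 1)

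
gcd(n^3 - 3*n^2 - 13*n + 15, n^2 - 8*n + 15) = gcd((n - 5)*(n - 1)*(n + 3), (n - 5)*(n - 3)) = n - 5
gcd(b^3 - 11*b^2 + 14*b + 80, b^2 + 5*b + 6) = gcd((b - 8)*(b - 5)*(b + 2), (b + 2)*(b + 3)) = b + 2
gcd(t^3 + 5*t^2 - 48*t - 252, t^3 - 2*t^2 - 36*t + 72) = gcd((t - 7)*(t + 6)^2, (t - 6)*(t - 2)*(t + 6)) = t + 6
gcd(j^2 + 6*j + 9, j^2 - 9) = j + 3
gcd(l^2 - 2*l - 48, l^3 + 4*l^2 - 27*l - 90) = l + 6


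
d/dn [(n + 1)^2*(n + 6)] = (n + 1)*(3*n + 13)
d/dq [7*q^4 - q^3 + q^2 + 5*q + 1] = 28*q^3 - 3*q^2 + 2*q + 5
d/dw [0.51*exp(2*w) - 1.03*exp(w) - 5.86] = (1.02*exp(w) - 1.03)*exp(w)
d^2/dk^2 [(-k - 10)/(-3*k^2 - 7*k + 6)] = 2*((k + 10)*(6*k + 7)^2 - (9*k + 37)*(3*k^2 + 7*k - 6))/(3*k^2 + 7*k - 6)^3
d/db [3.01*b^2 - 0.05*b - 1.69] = 6.02*b - 0.05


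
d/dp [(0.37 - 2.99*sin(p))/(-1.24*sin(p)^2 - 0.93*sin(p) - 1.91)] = (-3.7076*sin(p)^2 + 0.9176*sin(p) + 6.055)*cos(p)/(1.5376*sin(p)^4 + 2.3064*sin(p)^3 + 5.6017*sin(p)^2 + 3.5526*sin(p) + 3.6481)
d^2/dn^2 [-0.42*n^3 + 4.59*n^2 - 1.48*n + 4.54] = 9.18 - 2.52*n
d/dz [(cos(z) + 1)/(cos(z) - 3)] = 4*sin(z)/(cos(z) - 3)^2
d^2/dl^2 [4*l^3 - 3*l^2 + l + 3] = 24*l - 6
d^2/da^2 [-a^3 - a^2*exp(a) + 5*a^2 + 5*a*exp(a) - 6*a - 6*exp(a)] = -a^2*exp(a) + a*exp(a) - 6*a + 2*exp(a) + 10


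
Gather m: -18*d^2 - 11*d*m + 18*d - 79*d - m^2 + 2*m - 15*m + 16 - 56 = -18*d^2 - 61*d - m^2 + m*(-11*d - 13) - 40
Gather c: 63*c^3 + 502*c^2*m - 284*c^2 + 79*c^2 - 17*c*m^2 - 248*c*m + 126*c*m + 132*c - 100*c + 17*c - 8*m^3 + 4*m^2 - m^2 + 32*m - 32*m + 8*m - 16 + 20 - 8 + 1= 63*c^3 + c^2*(502*m - 205) + c*(-17*m^2 - 122*m + 49) - 8*m^3 + 3*m^2 + 8*m - 3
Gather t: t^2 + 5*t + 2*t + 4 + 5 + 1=t^2 + 7*t + 10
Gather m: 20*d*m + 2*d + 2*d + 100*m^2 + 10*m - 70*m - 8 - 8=4*d + 100*m^2 + m*(20*d - 60) - 16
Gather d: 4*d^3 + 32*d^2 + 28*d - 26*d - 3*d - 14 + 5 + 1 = 4*d^3 + 32*d^2 - d - 8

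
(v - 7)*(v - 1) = v^2 - 8*v + 7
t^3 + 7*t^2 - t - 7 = (t - 1)*(t + 1)*(t + 7)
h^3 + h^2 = h^2*(h + 1)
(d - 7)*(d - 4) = d^2 - 11*d + 28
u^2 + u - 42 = (u - 6)*(u + 7)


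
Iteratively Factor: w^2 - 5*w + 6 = (w - 3)*(w - 2)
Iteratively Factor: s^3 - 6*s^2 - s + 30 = (s - 3)*(s^2 - 3*s - 10) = (s - 5)*(s - 3)*(s + 2)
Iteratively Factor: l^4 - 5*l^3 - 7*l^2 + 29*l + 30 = (l - 3)*(l^3 - 2*l^2 - 13*l - 10) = (l - 3)*(l + 1)*(l^2 - 3*l - 10) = (l - 5)*(l - 3)*(l + 1)*(l + 2)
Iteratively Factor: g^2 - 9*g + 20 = (g - 4)*(g - 5)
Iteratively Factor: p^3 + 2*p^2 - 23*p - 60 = (p + 3)*(p^2 - p - 20) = (p - 5)*(p + 3)*(p + 4)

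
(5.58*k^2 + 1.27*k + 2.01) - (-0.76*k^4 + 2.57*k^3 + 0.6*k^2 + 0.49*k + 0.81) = 0.76*k^4 - 2.57*k^3 + 4.98*k^2 + 0.78*k + 1.2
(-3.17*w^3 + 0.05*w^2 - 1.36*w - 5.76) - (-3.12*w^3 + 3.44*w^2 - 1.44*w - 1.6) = -0.0499999999999998*w^3 - 3.39*w^2 + 0.0799999999999998*w - 4.16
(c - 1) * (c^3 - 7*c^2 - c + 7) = c^4 - 8*c^3 + 6*c^2 + 8*c - 7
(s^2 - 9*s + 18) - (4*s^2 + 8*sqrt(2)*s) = -3*s^2 - 8*sqrt(2)*s - 9*s + 18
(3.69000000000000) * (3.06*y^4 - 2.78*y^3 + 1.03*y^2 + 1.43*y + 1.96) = 11.2914*y^4 - 10.2582*y^3 + 3.8007*y^2 + 5.2767*y + 7.2324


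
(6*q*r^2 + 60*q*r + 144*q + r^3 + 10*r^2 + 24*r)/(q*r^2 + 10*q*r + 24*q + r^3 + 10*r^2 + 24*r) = (6*q + r)/(q + r)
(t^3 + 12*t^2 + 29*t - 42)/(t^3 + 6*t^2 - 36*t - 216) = (t^2 + 6*t - 7)/(t^2 - 36)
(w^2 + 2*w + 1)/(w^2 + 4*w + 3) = (w + 1)/(w + 3)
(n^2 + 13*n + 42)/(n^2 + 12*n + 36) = (n + 7)/(n + 6)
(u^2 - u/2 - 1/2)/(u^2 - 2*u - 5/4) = 2*(u - 1)/(2*u - 5)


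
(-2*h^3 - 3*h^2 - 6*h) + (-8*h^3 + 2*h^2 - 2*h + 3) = -10*h^3 - h^2 - 8*h + 3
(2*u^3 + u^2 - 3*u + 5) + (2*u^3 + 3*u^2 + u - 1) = 4*u^3 + 4*u^2 - 2*u + 4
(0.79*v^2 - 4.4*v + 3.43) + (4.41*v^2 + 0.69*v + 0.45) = 5.2*v^2 - 3.71*v + 3.88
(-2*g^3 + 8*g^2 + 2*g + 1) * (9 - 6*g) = 12*g^4 - 66*g^3 + 60*g^2 + 12*g + 9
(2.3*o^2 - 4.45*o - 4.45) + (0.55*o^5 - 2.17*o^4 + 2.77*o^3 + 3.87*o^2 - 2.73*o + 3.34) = 0.55*o^5 - 2.17*o^4 + 2.77*o^3 + 6.17*o^2 - 7.18*o - 1.11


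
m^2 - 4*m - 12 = (m - 6)*(m + 2)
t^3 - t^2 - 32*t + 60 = (t - 5)*(t - 2)*(t + 6)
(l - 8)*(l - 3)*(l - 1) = l^3 - 12*l^2 + 35*l - 24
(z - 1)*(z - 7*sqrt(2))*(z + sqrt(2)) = z^3 - 6*sqrt(2)*z^2 - z^2 - 14*z + 6*sqrt(2)*z + 14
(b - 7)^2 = b^2 - 14*b + 49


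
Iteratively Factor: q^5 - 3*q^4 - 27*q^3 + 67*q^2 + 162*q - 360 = (q + 3)*(q^4 - 6*q^3 - 9*q^2 + 94*q - 120) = (q - 3)*(q + 3)*(q^3 - 3*q^2 - 18*q + 40) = (q - 3)*(q - 2)*(q + 3)*(q^2 - q - 20) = (q - 5)*(q - 3)*(q - 2)*(q + 3)*(q + 4)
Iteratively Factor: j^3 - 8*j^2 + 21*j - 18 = (j - 2)*(j^2 - 6*j + 9) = (j - 3)*(j - 2)*(j - 3)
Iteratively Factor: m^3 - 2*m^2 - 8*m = (m)*(m^2 - 2*m - 8) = m*(m + 2)*(m - 4)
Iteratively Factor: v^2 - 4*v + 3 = (v - 1)*(v - 3)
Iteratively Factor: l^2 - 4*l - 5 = (l - 5)*(l + 1)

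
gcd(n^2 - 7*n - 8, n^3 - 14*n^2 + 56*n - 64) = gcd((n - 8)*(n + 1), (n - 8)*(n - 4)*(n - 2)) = n - 8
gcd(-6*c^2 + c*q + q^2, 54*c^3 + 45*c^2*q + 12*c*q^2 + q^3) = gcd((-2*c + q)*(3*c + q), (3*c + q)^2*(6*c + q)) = 3*c + q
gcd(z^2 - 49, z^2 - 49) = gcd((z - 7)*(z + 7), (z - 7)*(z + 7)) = z^2 - 49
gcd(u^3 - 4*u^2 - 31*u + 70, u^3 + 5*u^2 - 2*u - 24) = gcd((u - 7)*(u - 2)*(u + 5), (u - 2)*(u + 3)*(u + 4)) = u - 2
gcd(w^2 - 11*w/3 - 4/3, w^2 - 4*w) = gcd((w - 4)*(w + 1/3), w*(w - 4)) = w - 4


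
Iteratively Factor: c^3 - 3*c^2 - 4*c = (c)*(c^2 - 3*c - 4) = c*(c + 1)*(c - 4)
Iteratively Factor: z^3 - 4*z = (z)*(z^2 - 4) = z*(z - 2)*(z + 2)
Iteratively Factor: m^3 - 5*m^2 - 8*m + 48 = (m - 4)*(m^2 - m - 12) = (m - 4)^2*(m + 3)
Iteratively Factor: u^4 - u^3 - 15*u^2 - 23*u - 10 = (u + 1)*(u^3 - 2*u^2 - 13*u - 10) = (u + 1)^2*(u^2 - 3*u - 10) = (u + 1)^2*(u + 2)*(u - 5)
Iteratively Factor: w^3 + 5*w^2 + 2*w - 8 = (w + 4)*(w^2 + w - 2) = (w + 2)*(w + 4)*(w - 1)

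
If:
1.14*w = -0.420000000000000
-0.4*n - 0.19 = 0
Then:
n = -0.48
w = -0.37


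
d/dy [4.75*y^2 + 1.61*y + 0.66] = 9.5*y + 1.61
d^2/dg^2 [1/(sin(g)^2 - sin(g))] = (-4 - 1/sin(g) + 4/sin(g)^2 - 2/sin(g)^3)/(sin(g) - 1)^2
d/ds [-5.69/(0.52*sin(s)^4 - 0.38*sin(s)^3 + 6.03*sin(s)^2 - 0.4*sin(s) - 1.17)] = (11.8352*sin(s)^3 - 6.4866*sin(s)^2 + 68.6214*sin(s) - 2.276)*cos(s)/(-0.52*sin(s)^4 + 0.38*sin(s)^3 - 6.03*sin(s)^2 + 0.4*sin(s) + 1.17)^2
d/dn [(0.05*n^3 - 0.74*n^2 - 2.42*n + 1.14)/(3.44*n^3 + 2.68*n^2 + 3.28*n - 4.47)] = (2.6796*n^4 + 16.9776*n^3 - 8.3769*n^2 + 0.505199999999999*n + 7.0782)/(11.8336*n^6 + 18.4384*n^5 + 29.7488*n^4 - 13.1728*n^3 - 13.2008*n^2 - 29.3232*n + 19.9809)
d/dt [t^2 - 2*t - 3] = 2*t - 2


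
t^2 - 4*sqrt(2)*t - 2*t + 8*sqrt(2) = (t - 2)*(t - 4*sqrt(2))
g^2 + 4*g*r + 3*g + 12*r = (g + 3)*(g + 4*r)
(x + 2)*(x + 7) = x^2 + 9*x + 14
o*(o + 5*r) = o^2 + 5*o*r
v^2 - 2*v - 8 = (v - 4)*(v + 2)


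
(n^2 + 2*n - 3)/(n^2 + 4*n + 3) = (n - 1)/(n + 1)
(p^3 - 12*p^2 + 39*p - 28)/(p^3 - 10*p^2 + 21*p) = (p^2 - 5*p + 4)/(p*(p - 3))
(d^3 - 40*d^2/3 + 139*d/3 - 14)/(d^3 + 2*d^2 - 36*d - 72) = (3*d^2 - 22*d + 7)/(3*(d^2 + 8*d + 12))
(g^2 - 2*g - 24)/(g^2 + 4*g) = (g - 6)/g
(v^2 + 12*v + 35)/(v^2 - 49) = (v + 5)/(v - 7)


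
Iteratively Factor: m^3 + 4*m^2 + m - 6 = (m + 2)*(m^2 + 2*m - 3) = (m - 1)*(m + 2)*(m + 3)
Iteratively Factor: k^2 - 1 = (k - 1)*(k + 1)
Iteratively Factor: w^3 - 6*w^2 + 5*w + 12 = (w + 1)*(w^2 - 7*w + 12) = (w - 3)*(w + 1)*(w - 4)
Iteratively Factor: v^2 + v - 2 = (v + 2)*(v - 1)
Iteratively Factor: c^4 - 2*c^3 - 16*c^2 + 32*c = (c - 2)*(c^3 - 16*c) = (c - 4)*(c - 2)*(c^2 + 4*c) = (c - 4)*(c - 2)*(c + 4)*(c)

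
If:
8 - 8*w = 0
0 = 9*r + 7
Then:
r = -7/9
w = 1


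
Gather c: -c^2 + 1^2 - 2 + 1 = -c^2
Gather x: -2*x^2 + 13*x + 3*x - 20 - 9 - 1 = -2*x^2 + 16*x - 30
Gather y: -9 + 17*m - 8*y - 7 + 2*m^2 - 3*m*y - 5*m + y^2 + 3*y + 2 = 2*m^2 + 12*m + y^2 + y*(-3*m - 5) - 14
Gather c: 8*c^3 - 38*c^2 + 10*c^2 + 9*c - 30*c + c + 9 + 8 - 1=8*c^3 - 28*c^2 - 20*c + 16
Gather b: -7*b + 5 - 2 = 3 - 7*b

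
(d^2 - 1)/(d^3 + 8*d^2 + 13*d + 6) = (d - 1)/(d^2 + 7*d + 6)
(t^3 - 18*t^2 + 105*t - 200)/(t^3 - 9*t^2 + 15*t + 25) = (t - 8)/(t + 1)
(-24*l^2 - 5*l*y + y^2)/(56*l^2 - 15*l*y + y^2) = (3*l + y)/(-7*l + y)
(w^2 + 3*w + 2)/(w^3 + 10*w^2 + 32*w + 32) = (w + 1)/(w^2 + 8*w + 16)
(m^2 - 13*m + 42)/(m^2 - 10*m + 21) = (m - 6)/(m - 3)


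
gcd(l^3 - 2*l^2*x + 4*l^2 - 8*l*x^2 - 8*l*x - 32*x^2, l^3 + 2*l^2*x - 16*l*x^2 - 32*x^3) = -l^2 + 2*l*x + 8*x^2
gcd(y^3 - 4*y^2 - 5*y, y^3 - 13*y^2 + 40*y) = y^2 - 5*y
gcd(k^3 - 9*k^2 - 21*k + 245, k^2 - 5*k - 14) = k - 7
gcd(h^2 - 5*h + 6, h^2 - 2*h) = h - 2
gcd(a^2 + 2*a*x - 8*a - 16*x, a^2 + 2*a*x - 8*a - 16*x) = a^2 + 2*a*x - 8*a - 16*x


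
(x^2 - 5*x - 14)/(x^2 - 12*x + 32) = (x^2 - 5*x - 14)/(x^2 - 12*x + 32)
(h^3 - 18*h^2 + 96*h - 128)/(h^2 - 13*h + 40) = (h^2 - 10*h + 16)/(h - 5)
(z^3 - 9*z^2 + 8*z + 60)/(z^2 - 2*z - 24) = (z^2 - 3*z - 10)/(z + 4)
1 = 1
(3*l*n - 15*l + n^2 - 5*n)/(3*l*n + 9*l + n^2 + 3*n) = (n - 5)/(n + 3)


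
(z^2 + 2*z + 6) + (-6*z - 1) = z^2 - 4*z + 5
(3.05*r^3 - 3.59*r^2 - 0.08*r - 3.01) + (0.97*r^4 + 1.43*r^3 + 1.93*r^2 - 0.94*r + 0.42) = 0.97*r^4 + 4.48*r^3 - 1.66*r^2 - 1.02*r - 2.59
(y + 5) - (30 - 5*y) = 6*y - 25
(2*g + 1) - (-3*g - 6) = 5*g + 7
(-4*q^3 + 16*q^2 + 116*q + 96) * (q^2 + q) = -4*q^5 + 12*q^4 + 132*q^3 + 212*q^2 + 96*q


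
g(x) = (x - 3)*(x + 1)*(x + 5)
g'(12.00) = 491.00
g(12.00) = 1989.00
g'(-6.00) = 59.00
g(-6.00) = -45.00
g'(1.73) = 6.36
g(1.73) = -23.33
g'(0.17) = -11.89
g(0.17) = -17.12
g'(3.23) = 37.68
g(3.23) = 8.01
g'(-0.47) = -15.16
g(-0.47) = -8.33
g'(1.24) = -0.95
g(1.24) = -24.60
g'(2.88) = 29.16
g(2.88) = -3.67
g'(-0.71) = -15.75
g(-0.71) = -4.62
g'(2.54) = 21.59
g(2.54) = -12.28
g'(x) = (x - 3)*(x + 1) + (x - 3)*(x + 5) + (x + 1)*(x + 5) = 3*x^2 + 6*x - 13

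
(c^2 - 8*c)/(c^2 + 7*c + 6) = c*(c - 8)/(c^2 + 7*c + 6)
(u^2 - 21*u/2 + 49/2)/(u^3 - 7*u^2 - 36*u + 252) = (u - 7/2)/(u^2 - 36)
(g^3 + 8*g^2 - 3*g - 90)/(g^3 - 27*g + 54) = (g + 5)/(g - 3)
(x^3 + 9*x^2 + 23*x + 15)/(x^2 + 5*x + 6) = (x^2 + 6*x + 5)/(x + 2)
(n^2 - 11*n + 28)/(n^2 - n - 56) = (-n^2 + 11*n - 28)/(-n^2 + n + 56)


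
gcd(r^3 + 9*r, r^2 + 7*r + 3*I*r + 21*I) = r + 3*I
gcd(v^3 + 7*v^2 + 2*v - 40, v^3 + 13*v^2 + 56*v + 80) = v^2 + 9*v + 20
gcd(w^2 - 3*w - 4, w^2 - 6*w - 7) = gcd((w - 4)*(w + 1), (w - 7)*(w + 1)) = w + 1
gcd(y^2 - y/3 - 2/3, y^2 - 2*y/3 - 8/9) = y + 2/3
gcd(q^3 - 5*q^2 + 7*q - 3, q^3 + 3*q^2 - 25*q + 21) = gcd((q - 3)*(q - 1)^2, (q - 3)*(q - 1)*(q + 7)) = q^2 - 4*q + 3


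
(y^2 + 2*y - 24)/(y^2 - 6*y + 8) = (y + 6)/(y - 2)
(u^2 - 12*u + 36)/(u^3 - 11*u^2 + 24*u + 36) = 1/(u + 1)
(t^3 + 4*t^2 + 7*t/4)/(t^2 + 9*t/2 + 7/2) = t*(2*t + 1)/(2*(t + 1))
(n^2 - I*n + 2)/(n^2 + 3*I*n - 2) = (n - 2*I)/(n + 2*I)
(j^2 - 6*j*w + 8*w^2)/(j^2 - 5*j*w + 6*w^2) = (-j + 4*w)/(-j + 3*w)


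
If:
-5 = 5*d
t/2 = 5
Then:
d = -1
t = 10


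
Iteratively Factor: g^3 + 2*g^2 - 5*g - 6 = (g + 3)*(g^2 - g - 2) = (g - 2)*(g + 3)*(g + 1)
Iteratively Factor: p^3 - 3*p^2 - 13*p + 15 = (p - 1)*(p^2 - 2*p - 15) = (p - 1)*(p + 3)*(p - 5)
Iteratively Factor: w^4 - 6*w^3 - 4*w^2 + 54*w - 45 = (w + 3)*(w^3 - 9*w^2 + 23*w - 15) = (w - 3)*(w + 3)*(w^2 - 6*w + 5) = (w - 5)*(w - 3)*(w + 3)*(w - 1)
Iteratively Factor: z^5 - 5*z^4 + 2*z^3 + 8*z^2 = (z + 1)*(z^4 - 6*z^3 + 8*z^2) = (z - 2)*(z + 1)*(z^3 - 4*z^2) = (z - 4)*(z - 2)*(z + 1)*(z^2) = z*(z - 4)*(z - 2)*(z + 1)*(z)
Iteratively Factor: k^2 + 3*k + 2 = (k + 2)*(k + 1)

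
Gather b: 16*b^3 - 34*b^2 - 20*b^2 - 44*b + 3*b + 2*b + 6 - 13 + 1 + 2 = 16*b^3 - 54*b^2 - 39*b - 4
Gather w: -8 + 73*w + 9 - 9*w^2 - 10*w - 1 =-9*w^2 + 63*w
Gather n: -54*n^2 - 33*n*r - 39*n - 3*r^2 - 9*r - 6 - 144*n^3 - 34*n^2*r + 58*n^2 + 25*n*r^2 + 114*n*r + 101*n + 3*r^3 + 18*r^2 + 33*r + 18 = -144*n^3 + n^2*(4 - 34*r) + n*(25*r^2 + 81*r + 62) + 3*r^3 + 15*r^2 + 24*r + 12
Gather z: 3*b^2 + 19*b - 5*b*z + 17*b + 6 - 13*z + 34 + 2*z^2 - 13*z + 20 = 3*b^2 + 36*b + 2*z^2 + z*(-5*b - 26) + 60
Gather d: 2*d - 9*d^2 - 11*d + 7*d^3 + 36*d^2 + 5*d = 7*d^3 + 27*d^2 - 4*d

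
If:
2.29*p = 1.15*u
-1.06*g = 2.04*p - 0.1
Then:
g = 0.0943396226415094 - 0.966466177803411*u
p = 0.502183406113537*u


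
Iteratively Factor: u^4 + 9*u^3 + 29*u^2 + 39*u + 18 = (u + 3)*(u^3 + 6*u^2 + 11*u + 6) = (u + 1)*(u + 3)*(u^2 + 5*u + 6) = (u + 1)*(u + 2)*(u + 3)*(u + 3)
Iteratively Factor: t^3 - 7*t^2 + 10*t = (t)*(t^2 - 7*t + 10) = t*(t - 5)*(t - 2)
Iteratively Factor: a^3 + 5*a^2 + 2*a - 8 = (a + 2)*(a^2 + 3*a - 4) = (a + 2)*(a + 4)*(a - 1)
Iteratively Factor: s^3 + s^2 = (s)*(s^2 + s) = s^2*(s + 1)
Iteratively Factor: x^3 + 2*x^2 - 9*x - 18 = (x + 3)*(x^2 - x - 6) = (x - 3)*(x + 3)*(x + 2)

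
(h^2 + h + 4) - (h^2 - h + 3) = 2*h + 1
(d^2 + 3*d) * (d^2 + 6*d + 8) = d^4 + 9*d^3 + 26*d^2 + 24*d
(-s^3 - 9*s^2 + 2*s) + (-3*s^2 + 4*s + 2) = -s^3 - 12*s^2 + 6*s + 2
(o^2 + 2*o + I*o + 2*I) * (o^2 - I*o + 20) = o^4 + 2*o^3 + 21*o^2 + 42*o + 20*I*o + 40*I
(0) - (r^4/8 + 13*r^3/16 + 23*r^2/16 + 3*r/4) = -r^4/8 - 13*r^3/16 - 23*r^2/16 - 3*r/4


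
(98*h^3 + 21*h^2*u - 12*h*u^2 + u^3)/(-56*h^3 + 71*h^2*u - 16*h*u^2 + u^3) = (-14*h^2 - 5*h*u + u^2)/(8*h^2 - 9*h*u + u^2)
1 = 1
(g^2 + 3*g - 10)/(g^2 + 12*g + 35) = (g - 2)/(g + 7)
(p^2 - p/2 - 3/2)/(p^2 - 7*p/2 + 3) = (p + 1)/(p - 2)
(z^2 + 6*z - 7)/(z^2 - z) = (z + 7)/z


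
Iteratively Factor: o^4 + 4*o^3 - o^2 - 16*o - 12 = (o - 2)*(o^3 + 6*o^2 + 11*o + 6) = (o - 2)*(o + 1)*(o^2 + 5*o + 6) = (o - 2)*(o + 1)*(o + 3)*(o + 2)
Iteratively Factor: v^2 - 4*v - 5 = (v + 1)*(v - 5)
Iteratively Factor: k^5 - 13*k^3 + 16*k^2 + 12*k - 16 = (k - 1)*(k^4 + k^3 - 12*k^2 + 4*k + 16) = (k - 1)*(k + 1)*(k^3 - 12*k + 16) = (k - 2)*(k - 1)*(k + 1)*(k^2 + 2*k - 8) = (k - 2)*(k - 1)*(k + 1)*(k + 4)*(k - 2)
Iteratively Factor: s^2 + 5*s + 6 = (s + 3)*(s + 2)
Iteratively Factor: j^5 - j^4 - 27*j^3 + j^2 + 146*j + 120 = (j + 1)*(j^4 - 2*j^3 - 25*j^2 + 26*j + 120) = (j + 1)*(j + 2)*(j^3 - 4*j^2 - 17*j + 60) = (j + 1)*(j + 2)*(j + 4)*(j^2 - 8*j + 15) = (j - 3)*(j + 1)*(j + 2)*(j + 4)*(j - 5)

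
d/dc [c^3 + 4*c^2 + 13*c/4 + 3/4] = 3*c^2 + 8*c + 13/4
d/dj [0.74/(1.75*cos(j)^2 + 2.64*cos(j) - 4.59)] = (2.59*cos(j) + 1.9536)*sin(j)/(1.75*cos(j)^2 + 2.64*cos(j) - 4.59)^2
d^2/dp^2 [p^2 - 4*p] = 2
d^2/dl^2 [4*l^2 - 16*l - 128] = 8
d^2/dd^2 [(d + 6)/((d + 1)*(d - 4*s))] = 2*((d + 1)^2*(d + 6) - (d + 1)^2*(d - 4*s) + (d + 1)*(d + 6)*(d - 4*s) - (d + 1)*(d - 4*s)^2 + (d + 6)*(d - 4*s)^2)/((d + 1)^3*(d - 4*s)^3)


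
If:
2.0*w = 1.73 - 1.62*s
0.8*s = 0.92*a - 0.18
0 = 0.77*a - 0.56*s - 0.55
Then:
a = 3.37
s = 3.64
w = -2.09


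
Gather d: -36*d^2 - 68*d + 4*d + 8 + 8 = -36*d^2 - 64*d + 16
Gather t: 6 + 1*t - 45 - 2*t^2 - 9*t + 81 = -2*t^2 - 8*t + 42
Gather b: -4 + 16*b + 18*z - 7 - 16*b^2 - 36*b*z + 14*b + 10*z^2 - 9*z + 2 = -16*b^2 + b*(30 - 36*z) + 10*z^2 + 9*z - 9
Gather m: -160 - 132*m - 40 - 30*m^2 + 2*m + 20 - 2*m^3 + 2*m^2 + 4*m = -2*m^3 - 28*m^2 - 126*m - 180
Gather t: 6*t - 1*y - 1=6*t - y - 1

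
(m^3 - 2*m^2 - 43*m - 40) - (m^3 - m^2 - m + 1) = -m^2 - 42*m - 41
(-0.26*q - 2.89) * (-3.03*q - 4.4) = 0.7878*q^2 + 9.9007*q + 12.716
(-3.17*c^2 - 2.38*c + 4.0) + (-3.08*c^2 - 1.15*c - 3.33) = -6.25*c^2 - 3.53*c + 0.67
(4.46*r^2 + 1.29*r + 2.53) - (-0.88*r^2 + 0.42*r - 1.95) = 5.34*r^2 + 0.87*r + 4.48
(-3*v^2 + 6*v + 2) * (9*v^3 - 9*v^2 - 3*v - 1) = -27*v^5 + 81*v^4 - 27*v^3 - 33*v^2 - 12*v - 2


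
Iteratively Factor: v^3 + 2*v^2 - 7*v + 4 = (v - 1)*(v^2 + 3*v - 4) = (v - 1)*(v + 4)*(v - 1)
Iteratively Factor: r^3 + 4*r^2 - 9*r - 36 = (r + 3)*(r^2 + r - 12) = (r - 3)*(r + 3)*(r + 4)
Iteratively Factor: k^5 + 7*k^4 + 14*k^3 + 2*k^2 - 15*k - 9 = (k + 1)*(k^4 + 6*k^3 + 8*k^2 - 6*k - 9) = (k + 1)^2*(k^3 + 5*k^2 + 3*k - 9) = (k + 1)^2*(k + 3)*(k^2 + 2*k - 3) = (k + 1)^2*(k + 3)^2*(k - 1)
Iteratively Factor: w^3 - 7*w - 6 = (w - 3)*(w^2 + 3*w + 2) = (w - 3)*(w + 1)*(w + 2)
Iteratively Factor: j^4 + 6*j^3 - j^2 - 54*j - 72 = (j + 2)*(j^3 + 4*j^2 - 9*j - 36) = (j - 3)*(j + 2)*(j^2 + 7*j + 12) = (j - 3)*(j + 2)*(j + 4)*(j + 3)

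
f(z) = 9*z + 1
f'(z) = 9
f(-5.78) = -51.02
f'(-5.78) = 9.00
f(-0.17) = -0.53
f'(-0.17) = 9.00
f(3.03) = 28.27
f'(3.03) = 9.00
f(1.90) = 18.10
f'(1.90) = 9.00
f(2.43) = 22.87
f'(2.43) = 9.00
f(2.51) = 23.59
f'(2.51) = 9.00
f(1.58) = 15.22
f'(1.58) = 9.00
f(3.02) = 28.18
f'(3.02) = 9.00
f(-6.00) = -53.00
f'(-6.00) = 9.00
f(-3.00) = -26.00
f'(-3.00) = 9.00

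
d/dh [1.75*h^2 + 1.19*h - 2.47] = 3.5*h + 1.19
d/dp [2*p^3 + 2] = 6*p^2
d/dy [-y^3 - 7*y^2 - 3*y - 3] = -3*y^2 - 14*y - 3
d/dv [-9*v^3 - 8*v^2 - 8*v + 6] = -27*v^2 - 16*v - 8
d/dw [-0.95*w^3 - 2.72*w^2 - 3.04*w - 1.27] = -2.85*w^2 - 5.44*w - 3.04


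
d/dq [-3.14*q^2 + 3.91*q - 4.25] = 3.91 - 6.28*q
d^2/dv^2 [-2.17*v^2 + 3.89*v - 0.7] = -4.34000000000000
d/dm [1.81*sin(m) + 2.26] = 1.81*cos(m)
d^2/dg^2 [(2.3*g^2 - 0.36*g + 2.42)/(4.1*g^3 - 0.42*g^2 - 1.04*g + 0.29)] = (77.326*g^6 - 36.3096*g^5 + 550.72512*g^4 - 110.168008*g^3 - 52.534632*g^2 - 11.185032*g + 5.994164)/(68.921*g^9 - 21.1806*g^8 - 50.27748*g^7 + 25.295892*g^6 + 9.757032*g^5 - 8.628708*g^4 + 0.669598*g^3 + 0.835026*g^2 - 0.262392*g + 0.024389)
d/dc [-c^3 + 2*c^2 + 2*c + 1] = -3*c^2 + 4*c + 2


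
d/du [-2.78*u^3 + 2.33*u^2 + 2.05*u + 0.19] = -8.34*u^2 + 4.66*u + 2.05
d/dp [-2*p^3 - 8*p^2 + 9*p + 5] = -6*p^2 - 16*p + 9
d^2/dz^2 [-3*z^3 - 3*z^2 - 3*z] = -18*z - 6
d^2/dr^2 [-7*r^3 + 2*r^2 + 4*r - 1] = 4 - 42*r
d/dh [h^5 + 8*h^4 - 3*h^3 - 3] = h^2*(5*h^2 + 32*h - 9)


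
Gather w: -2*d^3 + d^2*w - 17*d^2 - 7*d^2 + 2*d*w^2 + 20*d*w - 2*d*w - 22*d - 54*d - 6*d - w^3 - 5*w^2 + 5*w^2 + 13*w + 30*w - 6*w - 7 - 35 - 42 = -2*d^3 - 24*d^2 + 2*d*w^2 - 82*d - w^3 + w*(d^2 + 18*d + 37) - 84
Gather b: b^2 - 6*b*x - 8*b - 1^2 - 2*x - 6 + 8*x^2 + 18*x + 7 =b^2 + b*(-6*x - 8) + 8*x^2 + 16*x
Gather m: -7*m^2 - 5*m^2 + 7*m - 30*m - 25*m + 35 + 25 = -12*m^2 - 48*m + 60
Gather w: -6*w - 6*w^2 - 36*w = -6*w^2 - 42*w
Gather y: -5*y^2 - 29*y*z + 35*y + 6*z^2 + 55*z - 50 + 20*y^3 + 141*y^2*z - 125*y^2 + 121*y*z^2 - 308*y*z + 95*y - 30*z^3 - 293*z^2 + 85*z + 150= 20*y^3 + y^2*(141*z - 130) + y*(121*z^2 - 337*z + 130) - 30*z^3 - 287*z^2 + 140*z + 100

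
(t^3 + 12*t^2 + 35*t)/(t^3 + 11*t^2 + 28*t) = (t + 5)/(t + 4)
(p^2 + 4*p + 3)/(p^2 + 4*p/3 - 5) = 3*(p + 1)/(3*p - 5)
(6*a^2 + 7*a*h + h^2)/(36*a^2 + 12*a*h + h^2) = (a + h)/(6*a + h)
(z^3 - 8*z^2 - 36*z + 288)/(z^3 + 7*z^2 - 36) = (z^2 - 14*z + 48)/(z^2 + z - 6)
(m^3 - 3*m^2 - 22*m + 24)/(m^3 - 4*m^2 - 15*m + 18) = (m + 4)/(m + 3)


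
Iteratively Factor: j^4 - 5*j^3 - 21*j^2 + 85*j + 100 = (j + 1)*(j^3 - 6*j^2 - 15*j + 100) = (j - 5)*(j + 1)*(j^2 - j - 20) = (j - 5)^2*(j + 1)*(j + 4)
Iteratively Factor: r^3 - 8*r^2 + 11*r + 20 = (r + 1)*(r^2 - 9*r + 20) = (r - 4)*(r + 1)*(r - 5)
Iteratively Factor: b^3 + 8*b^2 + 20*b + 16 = (b + 2)*(b^2 + 6*b + 8) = (b + 2)^2*(b + 4)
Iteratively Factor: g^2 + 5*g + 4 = (g + 4)*(g + 1)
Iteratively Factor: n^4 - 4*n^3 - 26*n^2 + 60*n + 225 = (n - 5)*(n^3 + n^2 - 21*n - 45) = (n - 5)^2*(n^2 + 6*n + 9) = (n - 5)^2*(n + 3)*(n + 3)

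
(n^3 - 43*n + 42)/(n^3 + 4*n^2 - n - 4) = (n^2 + n - 42)/(n^2 + 5*n + 4)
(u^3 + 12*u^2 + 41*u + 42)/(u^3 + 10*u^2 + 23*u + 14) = (u + 3)/(u + 1)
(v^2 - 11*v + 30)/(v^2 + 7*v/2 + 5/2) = 2*(v^2 - 11*v + 30)/(2*v^2 + 7*v + 5)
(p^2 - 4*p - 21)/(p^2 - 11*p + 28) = (p + 3)/(p - 4)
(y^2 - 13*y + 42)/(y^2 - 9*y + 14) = (y - 6)/(y - 2)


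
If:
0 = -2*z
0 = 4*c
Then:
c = 0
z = 0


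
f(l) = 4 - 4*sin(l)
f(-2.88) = 5.03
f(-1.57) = 8.00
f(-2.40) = 6.70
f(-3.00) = 4.56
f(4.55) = 7.95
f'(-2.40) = 2.95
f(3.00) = 3.44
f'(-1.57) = -0.00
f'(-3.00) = 3.96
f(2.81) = 2.70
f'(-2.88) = 3.86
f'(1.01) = -2.13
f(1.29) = 0.16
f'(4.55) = 0.65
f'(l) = -4*cos(l)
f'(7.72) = -0.53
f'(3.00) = 3.96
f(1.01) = 0.61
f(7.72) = 0.04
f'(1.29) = -1.11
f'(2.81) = 3.78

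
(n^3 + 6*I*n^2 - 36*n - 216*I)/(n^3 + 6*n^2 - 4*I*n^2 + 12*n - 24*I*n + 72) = (n^2 + 6*n*(-1 + I) - 36*I)/(n^2 - 4*I*n + 12)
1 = 1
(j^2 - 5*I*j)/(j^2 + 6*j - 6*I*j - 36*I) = j*(j - 5*I)/(j^2 + 6*j*(1 - I) - 36*I)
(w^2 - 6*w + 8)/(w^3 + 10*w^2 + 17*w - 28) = (w^2 - 6*w + 8)/(w^3 + 10*w^2 + 17*w - 28)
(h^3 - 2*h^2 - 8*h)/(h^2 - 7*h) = (h^2 - 2*h - 8)/(h - 7)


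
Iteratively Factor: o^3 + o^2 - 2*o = (o)*(o^2 + o - 2) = o*(o + 2)*(o - 1)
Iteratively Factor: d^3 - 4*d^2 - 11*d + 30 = (d - 5)*(d^2 + d - 6) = (d - 5)*(d - 2)*(d + 3)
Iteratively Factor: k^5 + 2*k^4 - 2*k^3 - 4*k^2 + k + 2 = (k - 1)*(k^4 + 3*k^3 + k^2 - 3*k - 2) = (k - 1)*(k + 2)*(k^3 + k^2 - k - 1) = (k - 1)*(k + 1)*(k + 2)*(k^2 - 1) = (k - 1)*(k + 1)^2*(k + 2)*(k - 1)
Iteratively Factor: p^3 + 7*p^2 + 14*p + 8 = (p + 1)*(p^2 + 6*p + 8) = (p + 1)*(p + 4)*(p + 2)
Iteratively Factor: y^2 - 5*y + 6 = (y - 3)*(y - 2)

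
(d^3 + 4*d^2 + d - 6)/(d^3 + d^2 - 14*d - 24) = (d - 1)/(d - 4)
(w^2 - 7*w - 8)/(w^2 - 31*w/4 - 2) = 4*(w + 1)/(4*w + 1)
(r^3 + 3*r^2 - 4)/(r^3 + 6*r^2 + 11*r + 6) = (r^2 + r - 2)/(r^2 + 4*r + 3)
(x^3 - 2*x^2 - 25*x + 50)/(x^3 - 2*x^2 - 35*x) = (x^2 - 7*x + 10)/(x*(x - 7))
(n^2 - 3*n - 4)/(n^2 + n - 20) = (n + 1)/(n + 5)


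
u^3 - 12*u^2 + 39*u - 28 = (u - 7)*(u - 4)*(u - 1)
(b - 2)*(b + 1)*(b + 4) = b^3 + 3*b^2 - 6*b - 8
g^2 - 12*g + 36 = (g - 6)^2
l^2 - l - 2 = (l - 2)*(l + 1)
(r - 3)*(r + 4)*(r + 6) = r^3 + 7*r^2 - 6*r - 72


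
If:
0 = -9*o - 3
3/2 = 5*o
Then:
No Solution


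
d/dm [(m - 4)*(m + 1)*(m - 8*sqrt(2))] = 3*m^2 - 16*sqrt(2)*m - 6*m - 4 + 24*sqrt(2)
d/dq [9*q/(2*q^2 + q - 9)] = 9*(2*q^2 - q*(4*q + 1) + q - 9)/(2*q^2 + q - 9)^2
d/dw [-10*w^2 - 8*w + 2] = -20*w - 8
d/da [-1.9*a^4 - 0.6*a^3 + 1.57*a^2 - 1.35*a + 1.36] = -7.6*a^3 - 1.8*a^2 + 3.14*a - 1.35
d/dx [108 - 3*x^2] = -6*x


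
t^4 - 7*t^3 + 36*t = t*(t - 6)*(t - 3)*(t + 2)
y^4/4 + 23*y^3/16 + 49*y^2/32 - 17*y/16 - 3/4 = (y/4 + 1)*(y - 3/4)*(y + 1/2)*(y + 2)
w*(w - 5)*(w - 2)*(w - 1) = w^4 - 8*w^3 + 17*w^2 - 10*w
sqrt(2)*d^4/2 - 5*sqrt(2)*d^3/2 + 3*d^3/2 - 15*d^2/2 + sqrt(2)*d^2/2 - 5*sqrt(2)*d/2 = d*(d - 5)*(d + sqrt(2)/2)*(sqrt(2)*d/2 + 1)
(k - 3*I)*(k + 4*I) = k^2 + I*k + 12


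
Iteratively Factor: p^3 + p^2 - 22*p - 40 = (p - 5)*(p^2 + 6*p + 8) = (p - 5)*(p + 4)*(p + 2)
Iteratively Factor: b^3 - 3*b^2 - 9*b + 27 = (b - 3)*(b^2 - 9) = (b - 3)*(b + 3)*(b - 3)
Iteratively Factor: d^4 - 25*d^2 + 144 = (d + 4)*(d^3 - 4*d^2 - 9*d + 36) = (d - 4)*(d + 4)*(d^2 - 9) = (d - 4)*(d - 3)*(d + 4)*(d + 3)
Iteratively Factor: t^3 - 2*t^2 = (t - 2)*(t^2) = t*(t - 2)*(t)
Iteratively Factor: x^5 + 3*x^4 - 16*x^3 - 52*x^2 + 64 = (x - 1)*(x^4 + 4*x^3 - 12*x^2 - 64*x - 64) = (x - 1)*(x + 4)*(x^3 - 12*x - 16) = (x - 1)*(x + 2)*(x + 4)*(x^2 - 2*x - 8) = (x - 4)*(x - 1)*(x + 2)*(x + 4)*(x + 2)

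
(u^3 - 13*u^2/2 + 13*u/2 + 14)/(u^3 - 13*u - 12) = (u - 7/2)/(u + 3)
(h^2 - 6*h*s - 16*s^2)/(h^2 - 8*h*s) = (h + 2*s)/h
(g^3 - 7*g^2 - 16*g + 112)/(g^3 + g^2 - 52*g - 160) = (g^2 - 11*g + 28)/(g^2 - 3*g - 40)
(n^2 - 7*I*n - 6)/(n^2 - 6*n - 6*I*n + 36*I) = (n - I)/(n - 6)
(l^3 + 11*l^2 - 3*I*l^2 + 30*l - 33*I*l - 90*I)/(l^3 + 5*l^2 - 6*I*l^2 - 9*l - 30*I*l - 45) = (l + 6)/(l - 3*I)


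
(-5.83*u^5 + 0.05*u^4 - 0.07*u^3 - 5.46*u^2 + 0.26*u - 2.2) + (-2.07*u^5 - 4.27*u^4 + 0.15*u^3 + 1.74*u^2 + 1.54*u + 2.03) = -7.9*u^5 - 4.22*u^4 + 0.08*u^3 - 3.72*u^2 + 1.8*u - 0.17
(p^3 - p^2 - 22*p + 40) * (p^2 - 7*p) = p^5 - 8*p^4 - 15*p^3 + 194*p^2 - 280*p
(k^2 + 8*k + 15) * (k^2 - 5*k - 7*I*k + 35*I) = k^4 + 3*k^3 - 7*I*k^3 - 25*k^2 - 21*I*k^2 - 75*k + 175*I*k + 525*I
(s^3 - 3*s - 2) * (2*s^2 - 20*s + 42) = 2*s^5 - 20*s^4 + 36*s^3 + 56*s^2 - 86*s - 84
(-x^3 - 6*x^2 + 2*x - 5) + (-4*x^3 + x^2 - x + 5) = -5*x^3 - 5*x^2 + x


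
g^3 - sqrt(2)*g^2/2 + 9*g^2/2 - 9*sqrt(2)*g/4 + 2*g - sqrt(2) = (g + 1/2)*(g + 4)*(g - sqrt(2)/2)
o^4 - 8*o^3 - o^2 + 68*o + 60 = (o - 6)*(o - 5)*(o + 1)*(o + 2)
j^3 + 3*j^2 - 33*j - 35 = (j - 5)*(j + 1)*(j + 7)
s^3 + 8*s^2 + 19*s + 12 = (s + 1)*(s + 3)*(s + 4)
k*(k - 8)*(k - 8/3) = k^3 - 32*k^2/3 + 64*k/3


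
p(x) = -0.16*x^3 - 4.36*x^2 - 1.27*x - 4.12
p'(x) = -0.48*x^2 - 8.72*x - 1.27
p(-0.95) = -6.71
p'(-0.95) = 6.58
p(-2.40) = -23.97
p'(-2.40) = 16.89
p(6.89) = -272.18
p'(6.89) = -84.14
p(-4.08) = -60.65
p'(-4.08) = 26.32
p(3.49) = -68.46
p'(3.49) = -37.55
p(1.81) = -21.65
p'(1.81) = -18.63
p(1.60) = -17.97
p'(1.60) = -16.45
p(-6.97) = -152.90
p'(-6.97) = 36.19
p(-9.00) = -229.21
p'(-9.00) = 38.33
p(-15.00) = -426.07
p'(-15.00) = 21.53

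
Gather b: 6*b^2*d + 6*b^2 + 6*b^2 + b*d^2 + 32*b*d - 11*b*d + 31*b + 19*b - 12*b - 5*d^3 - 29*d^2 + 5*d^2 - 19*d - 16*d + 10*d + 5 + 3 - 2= b^2*(6*d + 12) + b*(d^2 + 21*d + 38) - 5*d^3 - 24*d^2 - 25*d + 6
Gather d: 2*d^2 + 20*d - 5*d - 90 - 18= 2*d^2 + 15*d - 108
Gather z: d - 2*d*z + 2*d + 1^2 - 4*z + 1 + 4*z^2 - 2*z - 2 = 3*d + 4*z^2 + z*(-2*d - 6)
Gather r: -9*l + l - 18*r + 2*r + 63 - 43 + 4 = -8*l - 16*r + 24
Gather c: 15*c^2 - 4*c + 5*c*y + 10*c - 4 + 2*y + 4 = 15*c^2 + c*(5*y + 6) + 2*y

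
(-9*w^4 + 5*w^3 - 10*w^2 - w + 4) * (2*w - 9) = -18*w^5 + 91*w^4 - 65*w^3 + 88*w^2 + 17*w - 36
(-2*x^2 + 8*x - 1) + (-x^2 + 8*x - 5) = -3*x^2 + 16*x - 6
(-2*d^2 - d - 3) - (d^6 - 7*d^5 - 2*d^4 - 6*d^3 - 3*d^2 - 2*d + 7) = -d^6 + 7*d^5 + 2*d^4 + 6*d^3 + d^2 + d - 10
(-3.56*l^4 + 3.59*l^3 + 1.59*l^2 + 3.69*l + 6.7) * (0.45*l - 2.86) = -1.602*l^5 + 11.7971*l^4 - 9.5519*l^3 - 2.8869*l^2 - 7.5384*l - 19.162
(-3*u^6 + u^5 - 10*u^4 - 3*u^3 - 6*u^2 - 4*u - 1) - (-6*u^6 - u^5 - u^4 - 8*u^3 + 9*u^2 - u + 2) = 3*u^6 + 2*u^5 - 9*u^4 + 5*u^3 - 15*u^2 - 3*u - 3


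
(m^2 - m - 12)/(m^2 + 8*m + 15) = (m - 4)/(m + 5)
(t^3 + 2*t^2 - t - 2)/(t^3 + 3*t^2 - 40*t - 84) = (t^2 - 1)/(t^2 + t - 42)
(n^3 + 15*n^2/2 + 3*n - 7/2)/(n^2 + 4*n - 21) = (2*n^2 + n - 1)/(2*(n - 3))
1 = 1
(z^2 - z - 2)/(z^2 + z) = (z - 2)/z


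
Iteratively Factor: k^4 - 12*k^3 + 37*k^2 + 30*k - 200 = (k - 5)*(k^3 - 7*k^2 + 2*k + 40) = (k - 5)*(k + 2)*(k^2 - 9*k + 20) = (k - 5)^2*(k + 2)*(k - 4)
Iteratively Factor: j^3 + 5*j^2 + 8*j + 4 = (j + 2)*(j^2 + 3*j + 2) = (j + 1)*(j + 2)*(j + 2)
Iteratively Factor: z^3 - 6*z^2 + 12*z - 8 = (z - 2)*(z^2 - 4*z + 4) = (z - 2)^2*(z - 2)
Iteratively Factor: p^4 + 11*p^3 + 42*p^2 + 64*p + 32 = (p + 4)*(p^3 + 7*p^2 + 14*p + 8) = (p + 4)^2*(p^2 + 3*p + 2) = (p + 2)*(p + 4)^2*(p + 1)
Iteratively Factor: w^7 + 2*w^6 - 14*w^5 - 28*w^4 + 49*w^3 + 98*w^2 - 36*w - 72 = (w + 3)*(w^6 - w^5 - 11*w^4 + 5*w^3 + 34*w^2 - 4*w - 24) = (w - 3)*(w + 3)*(w^5 + 2*w^4 - 5*w^3 - 10*w^2 + 4*w + 8) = (w - 3)*(w - 2)*(w + 3)*(w^4 + 4*w^3 + 3*w^2 - 4*w - 4) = (w - 3)*(w - 2)*(w - 1)*(w + 3)*(w^3 + 5*w^2 + 8*w + 4) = (w - 3)*(w - 2)*(w - 1)*(w + 1)*(w + 3)*(w^2 + 4*w + 4) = (w - 3)*(w - 2)*(w - 1)*(w + 1)*(w + 2)*(w + 3)*(w + 2)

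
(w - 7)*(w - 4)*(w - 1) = w^3 - 12*w^2 + 39*w - 28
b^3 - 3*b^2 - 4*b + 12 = (b - 3)*(b - 2)*(b + 2)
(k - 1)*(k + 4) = k^2 + 3*k - 4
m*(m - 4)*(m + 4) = m^3 - 16*m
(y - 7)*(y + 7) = y^2 - 49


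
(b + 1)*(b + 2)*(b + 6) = b^3 + 9*b^2 + 20*b + 12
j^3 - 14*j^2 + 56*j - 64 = (j - 8)*(j - 4)*(j - 2)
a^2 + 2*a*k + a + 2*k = (a + 1)*(a + 2*k)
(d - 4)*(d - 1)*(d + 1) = d^3 - 4*d^2 - d + 4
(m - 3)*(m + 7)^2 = m^3 + 11*m^2 + 7*m - 147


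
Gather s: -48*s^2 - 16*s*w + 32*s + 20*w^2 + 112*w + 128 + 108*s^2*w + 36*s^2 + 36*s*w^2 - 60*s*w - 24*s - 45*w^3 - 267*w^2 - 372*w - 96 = s^2*(108*w - 12) + s*(36*w^2 - 76*w + 8) - 45*w^3 - 247*w^2 - 260*w + 32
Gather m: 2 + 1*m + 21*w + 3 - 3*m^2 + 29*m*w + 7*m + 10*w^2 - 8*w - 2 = -3*m^2 + m*(29*w + 8) + 10*w^2 + 13*w + 3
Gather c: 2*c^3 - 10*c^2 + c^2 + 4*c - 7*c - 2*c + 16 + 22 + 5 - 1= 2*c^3 - 9*c^2 - 5*c + 42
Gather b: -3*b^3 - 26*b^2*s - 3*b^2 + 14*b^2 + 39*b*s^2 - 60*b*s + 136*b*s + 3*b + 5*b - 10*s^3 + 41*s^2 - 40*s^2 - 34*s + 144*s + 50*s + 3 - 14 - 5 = -3*b^3 + b^2*(11 - 26*s) + b*(39*s^2 + 76*s + 8) - 10*s^3 + s^2 + 160*s - 16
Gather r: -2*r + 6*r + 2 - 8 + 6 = 4*r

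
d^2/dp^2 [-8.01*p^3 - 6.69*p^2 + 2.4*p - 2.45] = -48.06*p - 13.38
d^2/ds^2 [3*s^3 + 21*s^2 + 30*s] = 18*s + 42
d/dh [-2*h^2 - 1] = -4*h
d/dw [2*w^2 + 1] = 4*w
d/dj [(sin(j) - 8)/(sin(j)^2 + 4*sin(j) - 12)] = (16*sin(j) + cos(j)^2 + 19)*cos(j)/(sin(j)^2 + 4*sin(j) - 12)^2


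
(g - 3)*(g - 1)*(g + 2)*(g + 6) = g^4 + 4*g^3 - 17*g^2 - 24*g + 36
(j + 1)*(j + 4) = j^2 + 5*j + 4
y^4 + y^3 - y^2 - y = y*(y - 1)*(y + 1)^2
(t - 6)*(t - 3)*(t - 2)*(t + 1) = t^4 - 10*t^3 + 25*t^2 - 36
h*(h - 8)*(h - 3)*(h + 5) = h^4 - 6*h^3 - 31*h^2 + 120*h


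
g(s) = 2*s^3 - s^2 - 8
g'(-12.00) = 888.00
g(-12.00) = -3608.00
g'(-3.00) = 60.00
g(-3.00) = -71.00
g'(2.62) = 35.95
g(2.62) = 21.11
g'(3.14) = 52.88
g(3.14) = 44.06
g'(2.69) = 38.04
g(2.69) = 23.69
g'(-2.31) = 36.64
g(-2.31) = -37.99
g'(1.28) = 7.27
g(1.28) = -5.44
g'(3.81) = 79.48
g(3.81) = 88.10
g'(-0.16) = 0.47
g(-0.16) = -8.03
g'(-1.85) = 24.24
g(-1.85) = -24.09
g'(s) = 6*s^2 - 2*s = 2*s*(3*s - 1)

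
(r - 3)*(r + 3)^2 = r^3 + 3*r^2 - 9*r - 27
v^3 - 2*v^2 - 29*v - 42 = (v - 7)*(v + 2)*(v + 3)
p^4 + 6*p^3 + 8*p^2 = p^2*(p + 2)*(p + 4)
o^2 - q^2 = (o - q)*(o + q)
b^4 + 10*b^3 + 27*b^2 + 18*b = b*(b + 1)*(b + 3)*(b + 6)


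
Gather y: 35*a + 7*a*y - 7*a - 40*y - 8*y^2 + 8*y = 28*a - 8*y^2 + y*(7*a - 32)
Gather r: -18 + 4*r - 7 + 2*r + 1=6*r - 24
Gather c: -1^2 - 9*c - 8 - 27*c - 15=-36*c - 24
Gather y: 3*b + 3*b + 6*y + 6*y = 6*b + 12*y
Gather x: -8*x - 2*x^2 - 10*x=-2*x^2 - 18*x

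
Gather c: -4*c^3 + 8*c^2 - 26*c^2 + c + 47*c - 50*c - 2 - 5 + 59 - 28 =-4*c^3 - 18*c^2 - 2*c + 24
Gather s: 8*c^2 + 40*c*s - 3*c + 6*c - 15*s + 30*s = 8*c^2 + 3*c + s*(40*c + 15)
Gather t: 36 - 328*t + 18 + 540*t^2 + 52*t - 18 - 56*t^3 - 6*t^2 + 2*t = -56*t^3 + 534*t^2 - 274*t + 36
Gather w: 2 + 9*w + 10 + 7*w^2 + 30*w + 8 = 7*w^2 + 39*w + 20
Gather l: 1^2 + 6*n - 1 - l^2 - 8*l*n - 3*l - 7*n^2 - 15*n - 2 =-l^2 + l*(-8*n - 3) - 7*n^2 - 9*n - 2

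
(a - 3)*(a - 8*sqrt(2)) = a^2 - 8*sqrt(2)*a - 3*a + 24*sqrt(2)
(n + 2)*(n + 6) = n^2 + 8*n + 12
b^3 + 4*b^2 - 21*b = b*(b - 3)*(b + 7)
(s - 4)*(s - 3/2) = s^2 - 11*s/2 + 6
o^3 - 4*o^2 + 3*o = o*(o - 3)*(o - 1)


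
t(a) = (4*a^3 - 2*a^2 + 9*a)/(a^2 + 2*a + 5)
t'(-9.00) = 4.03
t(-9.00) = -46.46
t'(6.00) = 3.65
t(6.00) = 15.96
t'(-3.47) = 5.80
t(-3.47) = -22.02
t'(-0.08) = 2.00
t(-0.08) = -0.15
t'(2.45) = 2.60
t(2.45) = 4.33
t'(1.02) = 1.45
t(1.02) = 1.40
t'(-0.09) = 2.02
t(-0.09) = -0.17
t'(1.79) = 2.11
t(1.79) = 2.77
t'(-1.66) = 8.38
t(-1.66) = -8.74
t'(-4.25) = 4.98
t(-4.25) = -26.19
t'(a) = (-2*a - 2)*(4*a^3 - 2*a^2 + 9*a)/(a^2 + 2*a + 5)^2 + (12*a^2 - 4*a + 9)/(a^2 + 2*a + 5)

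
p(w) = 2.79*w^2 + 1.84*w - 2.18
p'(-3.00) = -14.90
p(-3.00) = 17.41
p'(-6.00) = -31.64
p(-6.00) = 87.22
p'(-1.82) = -8.32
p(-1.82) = 3.71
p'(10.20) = 58.76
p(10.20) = 306.86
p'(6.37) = 37.38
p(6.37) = 122.75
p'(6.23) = 36.60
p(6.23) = 117.57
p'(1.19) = 8.48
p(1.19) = 3.96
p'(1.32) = 9.21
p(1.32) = 5.11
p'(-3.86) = -19.70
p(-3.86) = 32.29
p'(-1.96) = -9.10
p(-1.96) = 4.93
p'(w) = 5.58*w + 1.84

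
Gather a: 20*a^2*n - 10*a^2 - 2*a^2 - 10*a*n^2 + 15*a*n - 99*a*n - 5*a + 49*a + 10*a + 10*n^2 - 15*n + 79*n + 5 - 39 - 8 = a^2*(20*n - 12) + a*(-10*n^2 - 84*n + 54) + 10*n^2 + 64*n - 42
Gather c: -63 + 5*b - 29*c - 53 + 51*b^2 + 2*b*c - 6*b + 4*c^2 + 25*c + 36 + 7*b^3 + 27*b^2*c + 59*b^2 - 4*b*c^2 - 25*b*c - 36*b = 7*b^3 + 110*b^2 - 37*b + c^2*(4 - 4*b) + c*(27*b^2 - 23*b - 4) - 80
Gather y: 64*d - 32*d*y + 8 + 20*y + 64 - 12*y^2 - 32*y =64*d - 12*y^2 + y*(-32*d - 12) + 72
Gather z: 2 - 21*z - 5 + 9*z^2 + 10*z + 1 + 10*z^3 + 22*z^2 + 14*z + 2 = 10*z^3 + 31*z^2 + 3*z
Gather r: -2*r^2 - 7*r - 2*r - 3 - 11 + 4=-2*r^2 - 9*r - 10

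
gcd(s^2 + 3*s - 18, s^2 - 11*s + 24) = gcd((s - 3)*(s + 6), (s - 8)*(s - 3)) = s - 3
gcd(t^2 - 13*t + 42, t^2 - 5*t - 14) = t - 7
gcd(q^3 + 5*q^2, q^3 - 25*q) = q^2 + 5*q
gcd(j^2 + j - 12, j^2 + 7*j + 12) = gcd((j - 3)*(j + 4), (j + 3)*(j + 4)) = j + 4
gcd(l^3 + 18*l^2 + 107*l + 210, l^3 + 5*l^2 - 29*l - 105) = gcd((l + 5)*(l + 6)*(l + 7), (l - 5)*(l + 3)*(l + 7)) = l + 7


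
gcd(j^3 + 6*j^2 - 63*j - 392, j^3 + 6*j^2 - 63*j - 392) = j^3 + 6*j^2 - 63*j - 392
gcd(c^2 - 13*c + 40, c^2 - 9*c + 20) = c - 5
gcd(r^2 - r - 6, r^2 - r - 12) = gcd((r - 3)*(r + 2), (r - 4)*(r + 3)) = 1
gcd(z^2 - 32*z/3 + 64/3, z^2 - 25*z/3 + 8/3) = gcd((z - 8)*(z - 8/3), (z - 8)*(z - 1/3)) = z - 8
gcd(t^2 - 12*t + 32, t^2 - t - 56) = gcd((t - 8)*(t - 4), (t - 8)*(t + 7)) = t - 8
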